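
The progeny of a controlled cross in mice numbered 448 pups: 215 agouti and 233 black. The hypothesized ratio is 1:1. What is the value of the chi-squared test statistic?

0.723

The 1:1 ratio has 2 parts, so with N = 448 the expected counts are:
  agouti: 448 × 1/2 = 224
  black: 448 × 1/2 = 224
χ² = Σ (O − E)² / E
  agouti: (215 − 224)² / 224 = 0.3616
  black: (233 − 224)² / 224 = 0.3616
χ² = 0.3616 + 0.3616 = 0.7232 ≈ 0.723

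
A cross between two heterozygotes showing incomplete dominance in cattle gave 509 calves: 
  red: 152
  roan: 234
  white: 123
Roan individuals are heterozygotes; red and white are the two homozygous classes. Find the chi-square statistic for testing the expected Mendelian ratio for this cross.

6.607

With incomplete dominance, a heterozygote × heterozygote cross gives a 1:2:1 phenotypic ratio.
The 1:2:1 ratio has 4 parts, so with N = 509 the expected counts are:
  red: 509 × 1/4 = 127.25
  roan: 509 × 2/4 = 254.5
  white: 509 × 1/4 = 127.25
χ² = Σ (O − E)² / E
  red: (152 − 127.25)² / 127.25 = 4.8139
  roan: (234 − 254.5)² / 254.5 = 1.6513
  white: (123 − 127.25)² / 127.25 = 0.1419
χ² = 4.8139 + 1.6513 + 0.1419 = 6.6071 ≈ 6.607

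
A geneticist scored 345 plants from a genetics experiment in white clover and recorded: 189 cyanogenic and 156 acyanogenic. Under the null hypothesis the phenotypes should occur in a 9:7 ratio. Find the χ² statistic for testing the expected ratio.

0.302

Under the 9:7 hypothesis (Σ ratio = 16, N = 345):
  cyanogenic: 345 × 9/16 = 194.0625
  acyanogenic: 345 × 7/16 = 150.9375
χ² = Σ (O − E)² / E
  cyanogenic: (189 − 194.0625)² / 194.0625 = 0.1321
  acyanogenic: (156 − 150.9375)² / 150.9375 = 0.1698
χ² = 0.1321 + 0.1698 = 0.3019 ≈ 0.302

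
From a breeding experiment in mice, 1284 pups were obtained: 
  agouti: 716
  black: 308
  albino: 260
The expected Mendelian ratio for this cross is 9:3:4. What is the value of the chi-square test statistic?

30.431

Expected counts for N = 1284 under a 9:3:4 ratio (total parts = 16):
  agouti: 1284 × 9/16 = 722.25
  black: 1284 × 3/16 = 240.75
  albino: 1284 × 4/16 = 321
χ² = Σ (O − E)² / E
  agouti: (716 − 722.25)² / 722.25 = 0.0541
  black: (308 − 240.75)² / 240.75 = 18.7853
  albino: (260 − 321)² / 321 = 11.5919
χ² = 0.0541 + 18.7853 + 11.5919 = 30.4313 ≈ 30.431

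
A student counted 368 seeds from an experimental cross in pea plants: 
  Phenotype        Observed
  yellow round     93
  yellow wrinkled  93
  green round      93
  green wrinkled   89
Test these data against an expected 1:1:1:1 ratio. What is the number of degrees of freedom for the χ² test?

A goodness-of-fit test with 4 phenotype classes has df = 4 − 1 = 3.

3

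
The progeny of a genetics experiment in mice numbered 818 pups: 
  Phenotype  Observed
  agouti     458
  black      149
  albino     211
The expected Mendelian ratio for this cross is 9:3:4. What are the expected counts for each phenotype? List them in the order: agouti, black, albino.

460.125, 153.375, 204.5

Expected counts for N = 818 under a 9:3:4 ratio (total parts = 16):
  agouti: 818 × 9/16 = 460.125
  black: 818 × 3/16 = 153.375
  albino: 818 × 4/16 = 204.5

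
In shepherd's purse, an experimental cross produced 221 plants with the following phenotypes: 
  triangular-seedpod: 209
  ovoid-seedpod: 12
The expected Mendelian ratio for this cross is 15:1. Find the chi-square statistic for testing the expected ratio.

0.254

Total ratio parts = 16. Expected numbers out of 221:
  triangular-seedpod: 221 × 15/16 = 207.1875
  ovoid-seedpod: 221 × 1/16 = 13.8125
χ² = Σ (O − E)² / E
  triangular-seedpod: (209 − 207.1875)² / 207.1875 = 0.0159
  ovoid-seedpod: (12 − 13.8125)² / 13.8125 = 0.2378
χ² = 0.0159 + 0.2378 = 0.2537 ≈ 0.254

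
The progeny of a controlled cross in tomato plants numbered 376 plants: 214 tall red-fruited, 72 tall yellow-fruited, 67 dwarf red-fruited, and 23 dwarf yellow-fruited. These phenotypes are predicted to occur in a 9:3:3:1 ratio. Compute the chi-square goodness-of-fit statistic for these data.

Total ratio parts = 16. Expected numbers out of 376:
  tall red-fruited: 376 × 9/16 = 211.5
  tall yellow-fruited: 376 × 3/16 = 70.5
  dwarf red-fruited: 376 × 3/16 = 70.5
  dwarf yellow-fruited: 376 × 1/16 = 23.5
χ² = Σ (O − E)² / E
  tall red-fruited: (214 − 211.5)² / 211.5 = 0.0296
  tall yellow-fruited: (72 − 70.5)² / 70.5 = 0.0319
  dwarf red-fruited: (67 − 70.5)² / 70.5 = 0.1738
  dwarf yellow-fruited: (23 − 23.5)² / 23.5 = 0.0106
χ² = 0.0296 + 0.0319 + 0.1738 + 0.0106 = 0.2459 ≈ 0.246

0.246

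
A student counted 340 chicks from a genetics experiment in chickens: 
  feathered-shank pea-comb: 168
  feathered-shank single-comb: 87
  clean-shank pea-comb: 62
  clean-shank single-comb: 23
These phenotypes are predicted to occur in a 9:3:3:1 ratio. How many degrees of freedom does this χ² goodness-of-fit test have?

3

A goodness-of-fit test with 4 phenotype classes has df = 4 − 1 = 3.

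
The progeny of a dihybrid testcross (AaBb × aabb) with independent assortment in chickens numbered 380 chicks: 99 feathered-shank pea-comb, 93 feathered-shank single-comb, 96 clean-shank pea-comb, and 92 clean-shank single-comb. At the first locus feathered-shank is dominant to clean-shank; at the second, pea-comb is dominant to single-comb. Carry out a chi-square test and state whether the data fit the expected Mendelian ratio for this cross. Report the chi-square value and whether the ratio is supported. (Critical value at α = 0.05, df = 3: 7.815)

A dihybrid testcross with independent assortment gives a 1:1:1:1 ratio.
Expected counts for N = 380 under a 1:1:1:1 ratio (total parts = 4):
  feathered-shank pea-comb: 380 × 1/4 = 95
  feathered-shank single-comb: 380 × 1/4 = 95
  clean-shank pea-comb: 380 × 1/4 = 95
  clean-shank single-comb: 380 × 1/4 = 95
χ² = Σ (O − E)² / E
  feathered-shank pea-comb: (99 − 95)² / 95 = 0.1684
  feathered-shank single-comb: (93 − 95)² / 95 = 0.0421
  clean-shank pea-comb: (96 − 95)² / 95 = 0.0105
  clean-shank single-comb: (92 − 95)² / 95 = 0.0947
χ² = 0.1684 + 0.0421 + 0.0105 + 0.0947 = 0.3157 ≈ 0.316
Degrees of freedom = 4 − 1 = 3; critical value at α = 0.05 is 7.815.
Since 0.316 < 7.815, we fail to reject the null hypothesis — the data are consistent with the 1:1:1:1 ratio.

0.316; consistent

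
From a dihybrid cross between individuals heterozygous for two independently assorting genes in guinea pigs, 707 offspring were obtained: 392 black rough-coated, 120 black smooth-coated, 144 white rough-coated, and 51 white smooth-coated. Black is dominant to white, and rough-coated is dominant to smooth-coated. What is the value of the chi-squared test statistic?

3.309

A dihybrid F₂ with independent assortment and complete dominance at both loci gives a 9:3:3:1 phenotypic ratio.
The 9:3:3:1 ratio has 16 parts, so with N = 707 the expected counts are:
  black rough-coated: 707 × 9/16 = 397.6875
  black smooth-coated: 707 × 3/16 = 132.5625
  white rough-coated: 707 × 3/16 = 132.5625
  white smooth-coated: 707 × 1/16 = 44.1875
χ² = Σ (O − E)² / E
  black rough-coated: (392 − 397.6875)² / 397.6875 = 0.0813
  black smooth-coated: (120 − 132.5625)² / 132.5625 = 1.1905
  white rough-coated: (144 − 132.5625)² / 132.5625 = 0.9868
  white smooth-coated: (51 − 44.1875)² / 44.1875 = 1.0503
χ² = 0.0813 + 1.1905 + 0.9868 + 1.0503 = 3.3089 ≈ 3.309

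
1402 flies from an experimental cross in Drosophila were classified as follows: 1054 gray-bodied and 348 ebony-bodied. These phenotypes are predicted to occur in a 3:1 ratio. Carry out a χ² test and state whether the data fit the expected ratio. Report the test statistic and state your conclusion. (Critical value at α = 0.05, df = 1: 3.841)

0.024; consistent

Total ratio parts = 4. Expected numbers out of 1402:
  gray-bodied: 1402 × 3/4 = 1051.5
  ebony-bodied: 1402 × 1/4 = 350.5
χ² = Σ (O − E)² / E
  gray-bodied: (1054 − 1051.5)² / 1051.5 = 0.0059
  ebony-bodied: (348 − 350.5)² / 350.5 = 0.0178
χ² = 0.0059 + 0.0178 = 0.0237 ≈ 0.024
Degrees of freedom = 2 − 1 = 1; critical value at α = 0.05 is 3.841.
Since 0.024 < 3.841, we fail to reject the null hypothesis — the data are consistent with the 3:1 ratio.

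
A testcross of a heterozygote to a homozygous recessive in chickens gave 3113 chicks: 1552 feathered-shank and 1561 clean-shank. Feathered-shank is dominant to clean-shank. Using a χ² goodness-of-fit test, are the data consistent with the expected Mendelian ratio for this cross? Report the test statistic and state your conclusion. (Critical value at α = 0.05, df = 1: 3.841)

0.026; consistent

A testcross of a heterozygote (Aa × aa) gives a 1:1 phenotypic ratio.
Total ratio parts = 2. Expected numbers out of 3113:
  feathered-shank: 3113 × 1/2 = 1556.5
  clean-shank: 3113 × 1/2 = 1556.5
χ² = Σ (O − E)² / E
  feathered-shank: (1552 − 1556.5)² / 1556.5 = 0.0130
  clean-shank: (1561 − 1556.5)² / 1556.5 = 0.0130
χ² = 0.0130 + 0.0130 = 0.026
Degrees of freedom = 2 − 1 = 1; critical value at α = 0.05 is 3.841.
Since 0.026 < 3.841, we fail to reject the null hypothesis — the data are consistent with the 1:1 ratio.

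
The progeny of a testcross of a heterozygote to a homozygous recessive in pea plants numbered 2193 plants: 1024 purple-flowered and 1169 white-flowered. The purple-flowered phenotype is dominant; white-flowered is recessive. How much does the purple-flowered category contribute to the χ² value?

4.794

A testcross of a heterozygote (Aa × aa) gives a 1:1 phenotypic ratio.
Expected counts for N = 2193 under a 1:1 ratio (total parts = 2):
  purple-flowered: 2193 × 1/2 = 1096.5
  white-flowered: 2193 × 1/2 = 1096.5
Contribution of purple-flowered: (1024 − 1096.5)² / 1096.5 = 4.7937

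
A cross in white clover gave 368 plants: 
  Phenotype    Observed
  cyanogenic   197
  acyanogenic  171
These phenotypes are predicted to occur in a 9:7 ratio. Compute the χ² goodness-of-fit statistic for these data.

1.104

Total ratio parts = 16. Expected numbers out of 368:
  cyanogenic: 368 × 9/16 = 207
  acyanogenic: 368 × 7/16 = 161
χ² = Σ (O − E)² / E
  cyanogenic: (197 − 207)² / 207 = 0.4831
  acyanogenic: (171 − 161)² / 161 = 0.6211
χ² = 0.4831 + 0.6211 = 1.1042 ≈ 1.104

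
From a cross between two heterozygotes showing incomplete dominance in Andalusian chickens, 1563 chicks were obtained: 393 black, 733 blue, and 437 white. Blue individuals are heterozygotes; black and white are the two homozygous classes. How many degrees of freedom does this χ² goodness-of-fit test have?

2

With incomplete dominance, a heterozygote × heterozygote cross gives a 1:2:1 phenotypic ratio.
A goodness-of-fit test with 3 phenotype classes has df = 3 − 1 = 2.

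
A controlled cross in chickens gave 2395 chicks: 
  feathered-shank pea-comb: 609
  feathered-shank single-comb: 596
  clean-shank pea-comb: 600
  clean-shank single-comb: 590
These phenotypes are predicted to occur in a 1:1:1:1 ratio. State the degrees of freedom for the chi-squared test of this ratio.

3

A goodness-of-fit test with 4 phenotype classes has df = 4 − 1 = 3.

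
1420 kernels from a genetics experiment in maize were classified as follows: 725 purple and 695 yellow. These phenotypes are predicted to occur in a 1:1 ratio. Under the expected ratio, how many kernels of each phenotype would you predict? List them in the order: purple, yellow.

710, 710

Under the 1:1 hypothesis (Σ ratio = 2, N = 1420):
  purple: 1420 × 1/2 = 710
  yellow: 1420 × 1/2 = 710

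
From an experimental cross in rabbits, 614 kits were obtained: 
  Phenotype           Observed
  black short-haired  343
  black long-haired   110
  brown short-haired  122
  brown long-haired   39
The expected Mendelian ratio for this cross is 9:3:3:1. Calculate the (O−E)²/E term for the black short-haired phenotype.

Under the 9:3:3:1 hypothesis (Σ ratio = 16, N = 614):
  black short-haired: 614 × 9/16 = 345.375
  black long-haired: 614 × 3/16 = 115.125
  brown short-haired: 614 × 3/16 = 115.125
  brown long-haired: 614 × 1/16 = 38.375
Contribution of black short-haired: (343 − 345.375)² / 345.375 = 0.0163

0.016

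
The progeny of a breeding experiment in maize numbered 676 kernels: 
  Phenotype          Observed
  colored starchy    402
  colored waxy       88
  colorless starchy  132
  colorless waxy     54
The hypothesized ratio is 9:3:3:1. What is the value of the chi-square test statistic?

Total ratio parts = 16. Expected numbers out of 676:
  colored starchy: 676 × 9/16 = 380.25
  colored waxy: 676 × 3/16 = 126.75
  colorless starchy: 676 × 3/16 = 126.75
  colorless waxy: 676 × 1/16 = 42.25
χ² = Σ (O − E)² / E
  colored starchy: (402 − 380.25)² / 380.25 = 1.2441
  colored waxy: (88 − 126.75)² / 126.75 = 11.8466
  colorless starchy: (132 − 126.75)² / 126.75 = 0.2175
  colorless waxy: (54 − 42.25)² / 42.25 = 3.2678
χ² = 1.2441 + 11.8466 + 0.2175 + 3.2678 = 16.576

16.576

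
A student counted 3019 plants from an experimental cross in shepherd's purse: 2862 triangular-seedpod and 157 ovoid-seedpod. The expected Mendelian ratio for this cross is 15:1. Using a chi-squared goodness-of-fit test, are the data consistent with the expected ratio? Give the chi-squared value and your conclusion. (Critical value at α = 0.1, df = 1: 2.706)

Under the 15:1 hypothesis (Σ ratio = 16, N = 3019):
  triangular-seedpod: 3019 × 15/16 = 2830.3125
  ovoid-seedpod: 3019 × 1/16 = 188.6875
χ² = Σ (O − E)² / E
  triangular-seedpod: (2862 − 2830.3125)² / 2830.3125 = 0.3548
  ovoid-seedpod: (157 − 188.6875)² / 188.6875 = 5.3215
χ² = 0.3548 + 5.3215 = 5.6763 ≈ 5.676
Degrees of freedom = 2 − 1 = 1; critical value at α = 0.1 is 2.706.
Since 5.676 > 2.706, we reject the null hypothesis — the data do not fit the 15:1 ratio.

5.676; not consistent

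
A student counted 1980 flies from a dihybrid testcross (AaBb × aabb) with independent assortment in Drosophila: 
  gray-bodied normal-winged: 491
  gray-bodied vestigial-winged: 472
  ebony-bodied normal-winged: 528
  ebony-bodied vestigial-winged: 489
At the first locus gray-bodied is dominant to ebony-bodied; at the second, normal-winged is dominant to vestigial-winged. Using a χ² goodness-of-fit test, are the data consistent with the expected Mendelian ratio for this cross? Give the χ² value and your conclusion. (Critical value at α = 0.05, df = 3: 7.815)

3.374; consistent

A dihybrid testcross with independent assortment gives a 1:1:1:1 ratio.
The 1:1:1:1 ratio has 4 parts, so with N = 1980 the expected counts are:
  gray-bodied normal-winged: 1980 × 1/4 = 495
  gray-bodied vestigial-winged: 1980 × 1/4 = 495
  ebony-bodied normal-winged: 1980 × 1/4 = 495
  ebony-bodied vestigial-winged: 1980 × 1/4 = 495
χ² = Σ (O − E)² / E
  gray-bodied normal-winged: (491 − 495)² / 495 = 0.0323
  gray-bodied vestigial-winged: (472 − 495)² / 495 = 1.0687
  ebony-bodied normal-winged: (528 − 495)² / 495 = 2.2000
  ebony-bodied vestigial-winged: (489 − 495)² / 495 = 0.0727
χ² = 0.0323 + 1.0687 + 2.2000 + 0.0727 = 3.3737 ≈ 3.374
Degrees of freedom = 4 − 1 = 3; critical value at α = 0.05 is 7.815.
Since 3.374 < 7.815, we fail to reject the null hypothesis — the data are consistent with the 1:1:1:1 ratio.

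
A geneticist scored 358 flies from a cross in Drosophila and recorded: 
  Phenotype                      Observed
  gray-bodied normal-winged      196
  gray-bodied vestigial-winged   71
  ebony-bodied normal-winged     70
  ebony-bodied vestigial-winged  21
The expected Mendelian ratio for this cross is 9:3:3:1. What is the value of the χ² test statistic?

Under the 9:3:3:1 hypothesis (Σ ratio = 16, N = 358):
  gray-bodied normal-winged: 358 × 9/16 = 201.375
  gray-bodied vestigial-winged: 358 × 3/16 = 67.125
  ebony-bodied normal-winged: 358 × 3/16 = 67.125
  ebony-bodied vestigial-winged: 358 × 1/16 = 22.375
χ² = Σ (O − E)² / E
  gray-bodied normal-winged: (196 − 201.375)² / 201.375 = 0.1435
  gray-bodied vestigial-winged: (71 − 67.125)² / 67.125 = 0.2237
  ebony-bodied normal-winged: (70 − 67.125)² / 67.125 = 0.1231
  ebony-bodied vestigial-winged: (21 − 22.375)² / 22.375 = 0.0845
χ² = 0.1435 + 0.2237 + 0.1231 + 0.0845 = 0.5748 ≈ 0.575

0.575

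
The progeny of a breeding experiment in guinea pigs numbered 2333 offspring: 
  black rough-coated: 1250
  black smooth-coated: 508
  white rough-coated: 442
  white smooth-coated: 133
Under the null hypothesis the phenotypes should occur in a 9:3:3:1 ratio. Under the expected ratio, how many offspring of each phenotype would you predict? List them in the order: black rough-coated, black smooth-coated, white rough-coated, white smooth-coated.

Expected counts for N = 2333 under a 9:3:3:1 ratio (total parts = 16):
  black rough-coated: 2333 × 9/16 = 1312.3125
  black smooth-coated: 2333 × 3/16 = 437.4375
  white rough-coated: 2333 × 3/16 = 437.4375
  white smooth-coated: 2333 × 1/16 = 145.8125

1312.3125, 437.4375, 437.4375, 145.8125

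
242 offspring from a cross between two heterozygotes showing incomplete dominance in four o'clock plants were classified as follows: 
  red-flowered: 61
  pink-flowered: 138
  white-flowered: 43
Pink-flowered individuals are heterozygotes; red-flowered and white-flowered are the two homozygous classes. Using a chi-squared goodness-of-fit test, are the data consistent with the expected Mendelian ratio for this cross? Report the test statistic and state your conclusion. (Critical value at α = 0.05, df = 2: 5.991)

With incomplete dominance, a heterozygote × heterozygote cross gives a 1:2:1 phenotypic ratio.
Expected counts for N = 242 under a 1:2:1 ratio (total parts = 4):
  red-flowered: 242 × 1/4 = 60.5
  pink-flowered: 242 × 2/4 = 121
  white-flowered: 242 × 1/4 = 60.5
χ² = Σ (O − E)² / E
  red-flowered: (61 − 60.5)² / 60.5 = 0.0041
  pink-flowered: (138 − 121)² / 121 = 2.3884
  white-flowered: (43 − 60.5)² / 60.5 = 5.0620
χ² = 0.0041 + 2.3884 + 5.0620 = 7.4545 ≈ 7.455
Degrees of freedom = 3 − 1 = 2; critical value at α = 0.05 is 5.991.
Since 7.455 > 5.991, we reject the null hypothesis — the data do not fit the 1:2:1 ratio.

7.455; not consistent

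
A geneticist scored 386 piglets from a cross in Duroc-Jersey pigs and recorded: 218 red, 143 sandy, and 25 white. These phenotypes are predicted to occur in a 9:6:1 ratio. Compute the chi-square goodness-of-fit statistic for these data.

0.056

Expected counts for N = 386 under a 9:6:1 ratio (total parts = 16):
  red: 386 × 9/16 = 217.125
  sandy: 386 × 6/16 = 144.75
  white: 386 × 1/16 = 24.125
χ² = Σ (O − E)² / E
  red: (218 − 217.125)² / 217.125 = 0.0035
  sandy: (143 − 144.75)² / 144.75 = 0.0212
  white: (25 − 24.125)² / 24.125 = 0.0317
χ² = 0.0035 + 0.0212 + 0.0317 = 0.0564 ≈ 0.056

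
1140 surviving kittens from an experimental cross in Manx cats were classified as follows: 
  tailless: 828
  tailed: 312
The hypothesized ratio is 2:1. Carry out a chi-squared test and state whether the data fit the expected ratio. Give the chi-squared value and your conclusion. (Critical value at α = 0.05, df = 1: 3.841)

Under the 2:1 hypothesis (Σ ratio = 3, N = 1140):
  tailless: 1140 × 2/3 = 760
  tailed: 1140 × 1/3 = 380
χ² = Σ (O − E)² / E
  tailless: (828 − 760)² / 760 = 6.0842
  tailed: (312 − 380)² / 380 = 12.1684
χ² = 6.0842 + 12.1684 = 18.2526 ≈ 18.253
Degrees of freedom = 2 − 1 = 1; critical value at α = 0.05 is 3.841.
Since 18.253 > 3.841, we reject the null hypothesis — the data do not fit the 2:1 ratio.

18.253; not consistent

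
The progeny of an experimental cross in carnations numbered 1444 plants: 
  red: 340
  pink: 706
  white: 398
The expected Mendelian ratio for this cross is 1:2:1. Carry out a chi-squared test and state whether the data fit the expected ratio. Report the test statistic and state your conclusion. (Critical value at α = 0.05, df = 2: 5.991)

5.368; consistent

Under the 1:2:1 hypothesis (Σ ratio = 4, N = 1444):
  red: 1444 × 1/4 = 361
  pink: 1444 × 2/4 = 722
  white: 1444 × 1/4 = 361
χ² = Σ (O − E)² / E
  red: (340 − 361)² / 361 = 1.2216
  pink: (706 − 722)² / 722 = 0.3546
  white: (398 − 361)² / 361 = 3.7922
χ² = 1.2216 + 0.3546 + 3.7922 = 5.3684 ≈ 5.368
Degrees of freedom = 3 − 1 = 2; critical value at α = 0.05 is 5.991.
Since 5.368 < 5.991, we fail to reject the null hypothesis — the data are consistent with the 1:2:1 ratio.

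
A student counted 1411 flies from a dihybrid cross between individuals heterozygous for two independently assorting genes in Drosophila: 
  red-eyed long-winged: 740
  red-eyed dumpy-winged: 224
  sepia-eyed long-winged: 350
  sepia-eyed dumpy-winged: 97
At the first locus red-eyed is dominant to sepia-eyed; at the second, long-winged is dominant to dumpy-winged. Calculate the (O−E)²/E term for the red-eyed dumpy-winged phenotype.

A dihybrid F₂ with independent assortment and complete dominance at both loci gives a 9:3:3:1 phenotypic ratio.
Total ratio parts = 16. Expected numbers out of 1411:
  red-eyed long-winged: 1411 × 9/16 = 793.6875
  red-eyed dumpy-winged: 1411 × 3/16 = 264.5625
  sepia-eyed long-winged: 1411 × 3/16 = 264.5625
  sepia-eyed dumpy-winged: 1411 × 1/16 = 88.1875
Contribution of red-eyed dumpy-winged: (224 − 264.5625)² / 264.5625 = 6.2190

6.219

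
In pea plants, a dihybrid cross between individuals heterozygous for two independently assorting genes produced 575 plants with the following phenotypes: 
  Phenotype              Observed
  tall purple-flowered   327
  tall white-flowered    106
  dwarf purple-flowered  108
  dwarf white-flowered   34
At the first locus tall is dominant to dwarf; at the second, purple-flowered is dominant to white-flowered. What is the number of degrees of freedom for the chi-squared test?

A dihybrid F₂ with independent assortment and complete dominance at both loci gives a 9:3:3:1 phenotypic ratio.
A goodness-of-fit test with 4 phenotype classes has df = 4 − 1 = 3.

3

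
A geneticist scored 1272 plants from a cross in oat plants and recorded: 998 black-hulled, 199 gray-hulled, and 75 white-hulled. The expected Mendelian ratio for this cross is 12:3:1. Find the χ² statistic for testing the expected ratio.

Under the 12:3:1 hypothesis (Σ ratio = 16, N = 1272):
  black-hulled: 1272 × 12/16 = 954
  gray-hulled: 1272 × 3/16 = 238.5
  white-hulled: 1272 × 1/16 = 79.5
χ² = Σ (O − E)² / E
  black-hulled: (998 − 954)² / 954 = 2.0294
  gray-hulled: (199 − 238.5)² / 238.5 = 6.5419
  white-hulled: (75 − 79.5)² / 79.5 = 0.2547
χ² = 2.0294 + 6.5419 + 0.2547 = 8.826

8.826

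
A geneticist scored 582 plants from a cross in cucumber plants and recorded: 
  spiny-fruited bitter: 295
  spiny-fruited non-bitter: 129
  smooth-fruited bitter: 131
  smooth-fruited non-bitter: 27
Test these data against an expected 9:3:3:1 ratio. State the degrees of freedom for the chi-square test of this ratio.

A goodness-of-fit test with 4 phenotype classes has df = 4 − 1 = 3.

3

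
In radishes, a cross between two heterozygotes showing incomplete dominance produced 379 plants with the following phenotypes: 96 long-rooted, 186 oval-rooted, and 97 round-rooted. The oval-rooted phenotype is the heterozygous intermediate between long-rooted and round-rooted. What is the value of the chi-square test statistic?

0.135

With incomplete dominance, a heterozygote × heterozygote cross gives a 1:2:1 phenotypic ratio.
Expected counts for N = 379 under a 1:2:1 ratio (total parts = 4):
  long-rooted: 379 × 1/4 = 94.75
  oval-rooted: 379 × 2/4 = 189.5
  round-rooted: 379 × 1/4 = 94.75
χ² = Σ (O − E)² / E
  long-rooted: (96 − 94.75)² / 94.75 = 0.0165
  oval-rooted: (186 − 189.5)² / 189.5 = 0.0646
  round-rooted: (97 − 94.75)² / 94.75 = 0.0534
χ² = 0.0165 + 0.0646 + 0.0534 = 0.1345 ≈ 0.135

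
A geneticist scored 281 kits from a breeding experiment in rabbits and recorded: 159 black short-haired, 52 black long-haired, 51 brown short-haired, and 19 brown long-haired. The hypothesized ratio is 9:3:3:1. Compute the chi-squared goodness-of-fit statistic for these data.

0.186

Expected counts for N = 281 under a 9:3:3:1 ratio (total parts = 16):
  black short-haired: 281 × 9/16 = 158.0625
  black long-haired: 281 × 3/16 = 52.6875
  brown short-haired: 281 × 3/16 = 52.6875
  brown long-haired: 281 × 1/16 = 17.5625
χ² = Σ (O − E)² / E
  black short-haired: (159 − 158.0625)² / 158.0625 = 0.0056
  black long-haired: (52 − 52.6875)² / 52.6875 = 0.0090
  brown short-haired: (51 − 52.6875)² / 52.6875 = 0.0540
  brown long-haired: (19 − 17.5625)² / 17.5625 = 0.1177
χ² = 0.0056 + 0.0090 + 0.0540 + 0.1177 = 0.1863 ≈ 0.186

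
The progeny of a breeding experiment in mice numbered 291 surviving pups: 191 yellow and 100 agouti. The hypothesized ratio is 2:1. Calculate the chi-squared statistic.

0.139

Total ratio parts = 3. Expected numbers out of 291:
  yellow: 291 × 2/3 = 194
  agouti: 291 × 1/3 = 97
χ² = Σ (O − E)² / E
  yellow: (191 − 194)² / 194 = 0.0464
  agouti: (100 − 97)² / 97 = 0.0928
χ² = 0.0464 + 0.0928 = 0.1392 ≈ 0.139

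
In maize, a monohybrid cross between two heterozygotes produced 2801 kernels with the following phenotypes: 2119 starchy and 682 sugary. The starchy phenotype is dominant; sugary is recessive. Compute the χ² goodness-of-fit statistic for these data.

0.634

For a monohybrid cross between heterozygotes with complete dominance, the expected phenotypic ratio is 3:1.
Expected counts for N = 2801 under a 3:1 ratio (total parts = 4):
  starchy: 2801 × 3/4 = 2100.75
  sugary: 2801 × 1/4 = 700.25
χ² = Σ (O − E)² / E
  starchy: (2119 − 2100.75)² / 2100.75 = 0.1585
  sugary: (682 − 700.25)² / 700.25 = 0.4756
χ² = 0.1585 + 0.4756 = 0.6341 ≈ 0.634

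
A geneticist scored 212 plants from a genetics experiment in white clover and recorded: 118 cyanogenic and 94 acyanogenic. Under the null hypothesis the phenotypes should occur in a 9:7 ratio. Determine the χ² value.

Under the 9:7 hypothesis (Σ ratio = 16, N = 212):
  cyanogenic: 212 × 9/16 = 119.25
  acyanogenic: 212 × 7/16 = 92.75
χ² = Σ (O − E)² / E
  cyanogenic: (118 − 119.25)² / 119.25 = 0.0131
  acyanogenic: (94 − 92.75)² / 92.75 = 0.0168
χ² = 0.0131 + 0.0168 = 0.0299 ≈ 0.030

0.030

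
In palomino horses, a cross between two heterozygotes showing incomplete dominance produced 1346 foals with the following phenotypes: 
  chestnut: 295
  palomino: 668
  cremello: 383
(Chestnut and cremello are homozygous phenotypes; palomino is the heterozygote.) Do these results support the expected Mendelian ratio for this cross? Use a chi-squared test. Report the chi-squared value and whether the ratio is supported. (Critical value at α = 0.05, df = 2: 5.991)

With incomplete dominance, a heterozygote × heterozygote cross gives a 1:2:1 phenotypic ratio.
The 1:2:1 ratio has 4 parts, so with N = 1346 the expected counts are:
  chestnut: 1346 × 1/4 = 336.5
  palomino: 1346 × 2/4 = 673
  cremello: 1346 × 1/4 = 336.5
χ² = Σ (O − E)² / E
  chestnut: (295 − 336.5)² / 336.5 = 5.1181
  palomino: (668 − 673)² / 673 = 0.0371
  cremello: (383 − 336.5)² / 336.5 = 6.4257
χ² = 5.1181 + 0.0371 + 6.4257 = 11.5809 ≈ 11.581
Degrees of freedom = 3 − 1 = 2; critical value at α = 0.05 is 5.991.
Since 11.581 > 5.991, we reject the null hypothesis — the data do not fit the 1:2:1 ratio.

11.581; not consistent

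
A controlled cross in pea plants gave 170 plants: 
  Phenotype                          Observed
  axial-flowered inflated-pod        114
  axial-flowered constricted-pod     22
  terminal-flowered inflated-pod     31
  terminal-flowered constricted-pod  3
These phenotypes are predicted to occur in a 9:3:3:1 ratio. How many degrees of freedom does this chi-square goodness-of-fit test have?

A goodness-of-fit test with 4 phenotype classes has df = 4 − 1 = 3.

3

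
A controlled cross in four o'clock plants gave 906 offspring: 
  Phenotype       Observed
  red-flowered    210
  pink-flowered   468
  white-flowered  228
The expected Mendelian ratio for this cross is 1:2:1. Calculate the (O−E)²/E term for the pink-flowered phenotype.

Total ratio parts = 4. Expected numbers out of 906:
  red-flowered: 906 × 1/4 = 226.5
  pink-flowered: 906 × 2/4 = 453
  white-flowered: 906 × 1/4 = 226.5
Contribution of pink-flowered: (468 − 453)² / 453 = 0.4967

0.497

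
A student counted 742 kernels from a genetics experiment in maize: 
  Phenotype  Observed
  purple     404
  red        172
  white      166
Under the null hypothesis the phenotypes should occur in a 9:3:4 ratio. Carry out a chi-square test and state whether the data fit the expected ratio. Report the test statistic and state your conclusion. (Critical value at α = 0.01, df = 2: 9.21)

Expected counts for N = 742 under a 9:3:4 ratio (total parts = 16):
  purple: 742 × 9/16 = 417.375
  red: 742 × 3/16 = 139.125
  white: 742 × 4/16 = 185.5
χ² = Σ (O − E)² / E
  purple: (404 − 417.375)² / 417.375 = 0.4286
  red: (172 − 139.125)² / 139.125 = 7.7683
  white: (166 − 185.5)² / 185.5 = 2.0499
χ² = 0.4286 + 7.7683 + 2.0499 = 10.2468 ≈ 10.247
Degrees of freedom = 3 − 1 = 2; critical value at α = 0.01 is 9.21.
Since 10.247 > 9.21, we reject the null hypothesis — the data do not fit the 9:3:4 ratio.

10.247; not consistent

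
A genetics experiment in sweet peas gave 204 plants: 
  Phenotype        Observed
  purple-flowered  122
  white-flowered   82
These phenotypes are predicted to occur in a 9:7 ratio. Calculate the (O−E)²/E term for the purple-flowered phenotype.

Under the 9:7 hypothesis (Σ ratio = 16, N = 204):
  purple-flowered: 204 × 9/16 = 114.75
  white-flowered: 204 × 7/16 = 89.25
Contribution of purple-flowered: (122 − 114.75)² / 114.75 = 0.4581

0.458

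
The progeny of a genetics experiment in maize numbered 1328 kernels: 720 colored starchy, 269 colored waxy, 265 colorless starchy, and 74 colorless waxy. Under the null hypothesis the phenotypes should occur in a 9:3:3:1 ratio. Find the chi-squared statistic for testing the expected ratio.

4.586

The 9:3:3:1 ratio has 16 parts, so with N = 1328 the expected counts are:
  colored starchy: 1328 × 9/16 = 747
  colored waxy: 1328 × 3/16 = 249
  colorless starchy: 1328 × 3/16 = 249
  colorless waxy: 1328 × 1/16 = 83
χ² = Σ (O − E)² / E
  colored starchy: (720 − 747)² / 747 = 0.9759
  colored waxy: (269 − 249)² / 249 = 1.6064
  colorless starchy: (265 − 249)² / 249 = 1.0281
  colorless waxy: (74 − 83)² / 83 = 0.9759
χ² = 0.9759 + 1.6064 + 1.0281 + 0.9759 = 4.5863 ≈ 4.586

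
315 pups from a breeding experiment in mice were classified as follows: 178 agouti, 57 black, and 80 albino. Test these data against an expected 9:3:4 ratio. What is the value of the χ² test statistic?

0.096

The 9:3:4 ratio has 16 parts, so with N = 315 the expected counts are:
  agouti: 315 × 9/16 = 177.1875
  black: 315 × 3/16 = 59.0625
  albino: 315 × 4/16 = 78.75
χ² = Σ (O − E)² / E
  agouti: (178 − 177.1875)² / 177.1875 = 0.0037
  black: (57 − 59.0625)² / 59.0625 = 0.0720
  albino: (80 − 78.75)² / 78.75 = 0.0198
χ² = 0.0037 + 0.0720 + 0.0198 = 0.0955 ≈ 0.096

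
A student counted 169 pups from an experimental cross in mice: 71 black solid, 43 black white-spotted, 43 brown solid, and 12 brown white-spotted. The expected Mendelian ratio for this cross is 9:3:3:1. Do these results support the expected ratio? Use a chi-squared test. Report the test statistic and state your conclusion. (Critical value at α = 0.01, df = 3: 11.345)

14.364; not consistent

The 9:3:3:1 ratio has 16 parts, so with N = 169 the expected counts are:
  black solid: 169 × 9/16 = 95.0625
  black white-spotted: 169 × 3/16 = 31.6875
  brown solid: 169 × 3/16 = 31.6875
  brown white-spotted: 169 × 1/16 = 10.5625
χ² = Σ (O − E)² / E
  black solid: (71 − 95.0625)² / 95.0625 = 6.0908
  black white-spotted: (43 − 31.6875)² / 31.6875 = 4.0386
  brown solid: (43 − 31.6875)² / 31.6875 = 4.0386
  brown white-spotted: (12 − 10.5625)² / 10.5625 = 0.1956
χ² = 6.0908 + 4.0386 + 4.0386 + 0.1956 = 14.3636 ≈ 14.364
Degrees of freedom = 4 − 1 = 3; critical value at α = 0.01 is 11.345.
Since 14.364 > 11.345, we reject the null hypothesis — the data do not fit the 9:3:3:1 ratio.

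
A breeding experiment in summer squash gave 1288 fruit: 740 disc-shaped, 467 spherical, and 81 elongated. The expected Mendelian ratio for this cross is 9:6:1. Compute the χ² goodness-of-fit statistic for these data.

The 9:6:1 ratio has 16 parts, so with N = 1288 the expected counts are:
  disc-shaped: 1288 × 9/16 = 724.5
  spherical: 1288 × 6/16 = 483
  elongated: 1288 × 1/16 = 80.5
χ² = Σ (O − E)² / E
  disc-shaped: (740 − 724.5)² / 724.5 = 0.3316
  spherical: (467 − 483)² / 483 = 0.5300
  elongated: (81 − 80.5)² / 80.5 = 0.0031
χ² = 0.3316 + 0.5300 + 0.0031 = 0.8647 ≈ 0.865

0.865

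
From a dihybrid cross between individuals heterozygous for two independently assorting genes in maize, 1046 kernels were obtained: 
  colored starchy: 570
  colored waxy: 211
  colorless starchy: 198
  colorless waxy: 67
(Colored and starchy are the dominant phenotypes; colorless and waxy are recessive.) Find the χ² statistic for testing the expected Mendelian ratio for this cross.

A dihybrid F₂ with independent assortment and complete dominance at both loci gives a 9:3:3:1 phenotypic ratio.
The 9:3:3:1 ratio has 16 parts, so with N = 1046 the expected counts are:
  colored starchy: 1046 × 9/16 = 588.375
  colored waxy: 1046 × 3/16 = 196.125
  colorless starchy: 1046 × 3/16 = 196.125
  colorless waxy: 1046 × 1/16 = 65.375
χ² = Σ (O − E)² / E
  colored starchy: (570 − 588.375)² / 588.375 = 0.5739
  colored waxy: (211 − 196.125)² / 196.125 = 1.1282
  colorless starchy: (198 − 196.125)² / 196.125 = 0.0179
  colorless waxy: (67 − 65.375)² / 65.375 = 0.0404
χ² = 0.5739 + 1.1282 + 0.0179 + 0.0404 = 1.7604 ≈ 1.760

1.760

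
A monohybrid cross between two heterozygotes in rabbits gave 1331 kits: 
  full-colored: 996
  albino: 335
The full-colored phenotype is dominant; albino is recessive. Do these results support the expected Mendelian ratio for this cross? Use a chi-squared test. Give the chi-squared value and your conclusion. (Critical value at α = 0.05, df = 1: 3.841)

0.020; consistent

For a monohybrid cross between heterozygotes with complete dominance, the expected phenotypic ratio is 3:1.
Total ratio parts = 4. Expected numbers out of 1331:
  full-colored: 1331 × 3/4 = 998.25
  albino: 1331 × 1/4 = 332.75
χ² = Σ (O − E)² / E
  full-colored: (996 − 998.25)² / 998.25 = 0.0051
  albino: (335 − 332.75)² / 332.75 = 0.0152
χ² = 0.0051 + 0.0152 = 0.0203 ≈ 0.020
Degrees of freedom = 2 − 1 = 1; critical value at α = 0.05 is 3.841.
Since 0.020 < 3.841, we fail to reject the null hypothesis — the data are consistent with the 3:1 ratio.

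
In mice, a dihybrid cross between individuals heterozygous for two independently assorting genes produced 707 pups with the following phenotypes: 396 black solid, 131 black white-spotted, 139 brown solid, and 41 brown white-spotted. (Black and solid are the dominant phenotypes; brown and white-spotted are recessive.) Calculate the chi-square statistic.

A dihybrid F₂ with independent assortment and complete dominance at both loci gives a 9:3:3:1 phenotypic ratio.
Expected counts for N = 707 under a 9:3:3:1 ratio (total parts = 16):
  black solid: 707 × 9/16 = 397.6875
  black white-spotted: 707 × 3/16 = 132.5625
  brown solid: 707 × 3/16 = 132.5625
  brown white-spotted: 707 × 1/16 = 44.1875
χ² = Σ (O − E)² / E
  black solid: (396 − 397.6875)² / 397.6875 = 0.0072
  black white-spotted: (131 − 132.5625)² / 132.5625 = 0.0184
  brown solid: (139 − 132.5625)² / 132.5625 = 0.3126
  brown white-spotted: (41 − 44.1875)² / 44.1875 = 0.2299
χ² = 0.0072 + 0.0184 + 0.3126 + 0.2299 = 0.5681 ≈ 0.568

0.568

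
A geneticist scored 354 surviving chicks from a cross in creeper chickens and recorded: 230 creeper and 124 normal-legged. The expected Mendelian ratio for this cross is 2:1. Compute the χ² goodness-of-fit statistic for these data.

0.458

Total ratio parts = 3. Expected numbers out of 354:
  creeper: 354 × 2/3 = 236
  normal-legged: 354 × 1/3 = 118
χ² = Σ (O − E)² / E
  creeper: (230 − 236)² / 236 = 0.1525
  normal-legged: (124 − 118)² / 118 = 0.3051
χ² = 0.1525 + 0.3051 = 0.4576 ≈ 0.458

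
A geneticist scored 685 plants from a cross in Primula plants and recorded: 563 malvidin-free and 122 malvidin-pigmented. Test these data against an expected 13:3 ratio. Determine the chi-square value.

The 13:3 ratio has 16 parts, so with N = 685 the expected counts are:
  malvidin-free: 685 × 13/16 = 556.5625
  malvidin-pigmented: 685 × 3/16 = 128.4375
χ² = Σ (O − E)² / E
  malvidin-free: (563 − 556.5625)² / 556.5625 = 0.0745
  malvidin-pigmented: (122 − 128.4375)² / 128.4375 = 0.3227
χ² = 0.0745 + 0.3227 = 0.3972 ≈ 0.397

0.397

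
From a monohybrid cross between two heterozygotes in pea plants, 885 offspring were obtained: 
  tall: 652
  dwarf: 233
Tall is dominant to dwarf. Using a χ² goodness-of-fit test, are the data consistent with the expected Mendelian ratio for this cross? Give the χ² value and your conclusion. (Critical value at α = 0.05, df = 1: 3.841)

0.832; consistent

For a monohybrid cross between heterozygotes with complete dominance, the expected phenotypic ratio is 3:1.
Expected counts for N = 885 under a 3:1 ratio (total parts = 4):
  tall: 885 × 3/4 = 663.75
  dwarf: 885 × 1/4 = 221.25
χ² = Σ (O − E)² / E
  tall: (652 − 663.75)² / 663.75 = 0.2080
  dwarf: (233 − 221.25)² / 221.25 = 0.6240
χ² = 0.2080 + 0.6240 = 0.832
Degrees of freedom = 2 − 1 = 1; critical value at α = 0.05 is 3.841.
Since 0.832 < 3.841, we fail to reject the null hypothesis — the data are consistent with the 3:1 ratio.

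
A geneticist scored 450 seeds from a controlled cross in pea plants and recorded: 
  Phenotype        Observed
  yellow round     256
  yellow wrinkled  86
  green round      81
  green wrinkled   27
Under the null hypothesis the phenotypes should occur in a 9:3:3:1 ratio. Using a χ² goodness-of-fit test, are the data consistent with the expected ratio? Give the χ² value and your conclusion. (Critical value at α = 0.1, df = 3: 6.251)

Under the 9:3:3:1 hypothesis (Σ ratio = 16, N = 450):
  yellow round: 450 × 9/16 = 253.125
  yellow wrinkled: 450 × 3/16 = 84.375
  green round: 450 × 3/16 = 84.375
  green wrinkled: 450 × 1/16 = 28.125
χ² = Σ (O − E)² / E
  yellow round: (256 − 253.125)² / 253.125 = 0.0327
  yellow wrinkled: (86 − 84.375)² / 84.375 = 0.0313
  green round: (81 − 84.375)² / 84.375 = 0.1350
  green wrinkled: (27 − 28.125)² / 28.125 = 0.0450
χ² = 0.0327 + 0.0313 + 0.1350 + 0.0450 = 0.244
Degrees of freedom = 4 − 1 = 3; critical value at α = 0.1 is 6.251.
Since 0.244 < 6.251, we fail to reject the null hypothesis — the data are consistent with the 9:3:3:1 ratio.

0.244; consistent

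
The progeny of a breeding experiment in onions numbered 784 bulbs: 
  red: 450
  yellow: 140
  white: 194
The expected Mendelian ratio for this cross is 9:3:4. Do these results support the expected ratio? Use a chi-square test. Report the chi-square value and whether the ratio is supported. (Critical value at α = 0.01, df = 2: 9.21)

0.537; consistent

The 9:3:4 ratio has 16 parts, so with N = 784 the expected counts are:
  red: 784 × 9/16 = 441
  yellow: 784 × 3/16 = 147
  white: 784 × 4/16 = 196
χ² = Σ (O − E)² / E
  red: (450 − 441)² / 441 = 0.1837
  yellow: (140 − 147)² / 147 = 0.3333
  white: (194 − 196)² / 196 = 0.0204
χ² = 0.1837 + 0.3333 + 0.0204 = 0.5374 ≈ 0.537
Degrees of freedom = 3 − 1 = 2; critical value at α = 0.01 is 9.21.
Since 0.537 < 9.21, we fail to reject the null hypothesis — the data are consistent with the 9:3:4 ratio.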